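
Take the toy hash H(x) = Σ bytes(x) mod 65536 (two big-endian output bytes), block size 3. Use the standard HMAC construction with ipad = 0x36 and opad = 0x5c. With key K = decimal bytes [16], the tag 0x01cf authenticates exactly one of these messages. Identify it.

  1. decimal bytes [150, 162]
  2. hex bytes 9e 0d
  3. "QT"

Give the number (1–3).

Key decimal bytes [16] = 10 is 1 byte ≤ B = 3; zero-pad to 3 bytes: K' = 10 00 00.
K' ⊕ ipad = 26 36 36; K' ⊕ opad = 4c 5c 5c.
m1: inner = H(26 36 36 96 a2) = 01 ca; tag = H(4c 5c 5c 01 ca) = 01cf ← matches
m2: inner = H(26 36 36 9e 0d) = 01 3d; tag = H(4c 5c 5c 01 3d) = 0142
m3: inner = H(26 36 36 51 54) = 01 37; tag = H(4c 5c 5c 01 37) = 013c

1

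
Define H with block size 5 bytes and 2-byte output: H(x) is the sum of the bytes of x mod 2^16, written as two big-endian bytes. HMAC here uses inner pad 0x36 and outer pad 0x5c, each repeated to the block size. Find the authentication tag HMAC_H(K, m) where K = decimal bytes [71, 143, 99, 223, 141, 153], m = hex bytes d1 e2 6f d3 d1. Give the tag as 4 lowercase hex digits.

Key decimal bytes [71, 143, 99, 223, 141, 153] = 47 8f 63 df 8d 99 is 6 bytes > B = 5, so hash it first: H(key) = 03 3e, then zero-pad to 5 bytes: K' = 03 3e 00 00 00.
K' ⊕ ipad = 35 08 36 36 36.  K' ⊕ opad = 5f 62 5c 5c 5c.
Inner input = (K'⊕ipad) ∥ m = 35 08 36 36 36 ∥ d1 e2 6f d3 d1.
Inner hash: sum = 53+8+54+54+54+209+226+111+211+209 = 1189 → 04 a5.
Outer input = (K'⊕opad) ∥ inner = 5f 62 5c 5c 5c ∥ 04 a5.
Outer hash (tag): sum = 95+98+92+92+92+4+165 = 638 → 02 7e.

027e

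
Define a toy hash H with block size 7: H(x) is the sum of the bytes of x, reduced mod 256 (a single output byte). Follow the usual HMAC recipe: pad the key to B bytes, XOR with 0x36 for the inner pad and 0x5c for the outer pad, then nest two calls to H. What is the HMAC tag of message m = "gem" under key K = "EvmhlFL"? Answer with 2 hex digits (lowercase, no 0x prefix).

Key "EvmhlFL" = 45 76 6d 68 6c 46 4c is exactly B = 7 bytes: K' = 45 76 6d 68 6c 46 4c.
K' ⊕ ipad = 73 40 5b 5e 5a 70 7a.  K' ⊕ opad = 19 2a 31 34 30 1a 10.
Inner input = (K'⊕ipad) ∥ m = 73 40 5b 5e 5a 70 7a ∥ 67 65 6d.
Inner hash: sum = 115+64+91+94+90+112+122+103+101+109 = 1001; mod 256 = 233 → e9.
Outer input = (K'⊕opad) ∥ inner = 19 2a 31 34 30 1a 10 ∥ e9.
Outer hash (tag): sum = 25+42+49+52+48+26+16+233 = 491; mod 256 = 235 → eb.

eb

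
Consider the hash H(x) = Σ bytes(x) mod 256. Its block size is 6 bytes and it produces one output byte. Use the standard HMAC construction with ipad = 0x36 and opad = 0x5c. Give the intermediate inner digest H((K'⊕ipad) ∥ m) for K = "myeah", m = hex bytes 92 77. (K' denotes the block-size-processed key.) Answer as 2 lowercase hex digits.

Key "myeah" = 6d 79 65 61 68 is 5 bytes ≤ B = 6; zero-pad to 6 bytes: K' = 6d 79 65 61 68 00.
K' ⊕ ipad = 5b 4f 53 57 5e 36.
Inner input = 5b 4f 53 57 5e 36 ∥ 92 77.
Inner hash: sum = 91+79+83+87+94+54+146+119 = 753; mod 256 = 241 → f1.

f1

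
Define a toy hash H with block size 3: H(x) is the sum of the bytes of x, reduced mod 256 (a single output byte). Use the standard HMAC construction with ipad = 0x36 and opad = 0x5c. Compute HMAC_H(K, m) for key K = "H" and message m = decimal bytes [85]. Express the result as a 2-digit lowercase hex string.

Key "H" = 48 is 1 byte ≤ B = 3; zero-pad to 3 bytes: K' = 48 00 00.
K' ⊕ ipad = 7e 36 36.  K' ⊕ opad = 14 5c 5c.
Inner input = (K'⊕ipad) ∥ m = 7e 36 36 ∥ 55.
Inner hash: sum = 126+54+54+85 = 319; mod 256 = 63 → 3f.
Outer input = (K'⊕opad) ∥ inner = 14 5c 5c ∥ 3f.
Outer hash (tag): sum = 20+92+92+63 = 267; mod 256 = 11 → 0b.

0b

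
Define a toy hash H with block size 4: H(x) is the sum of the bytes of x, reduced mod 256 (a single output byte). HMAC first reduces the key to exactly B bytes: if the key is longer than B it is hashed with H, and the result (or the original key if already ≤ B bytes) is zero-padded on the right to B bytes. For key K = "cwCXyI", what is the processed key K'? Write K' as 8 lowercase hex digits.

37000000

|K| = 6 > B = 4, so first hash the key.
H(K): sum = 99+119+67+88+121+73 = 567; mod 256 = 55 → 37.
Zero-pad H(K) = 37 to 4 bytes: K' = 37 00 00 00.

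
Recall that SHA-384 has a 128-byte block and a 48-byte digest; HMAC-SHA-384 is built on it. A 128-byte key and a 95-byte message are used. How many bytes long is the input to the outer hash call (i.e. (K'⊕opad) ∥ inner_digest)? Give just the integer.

Key is 128 ≤ 128 bytes, zero-padded: |K'| = 128.
Outer input = (K'⊕opad) ∥ H(inner) → 128 + 48 = 176 bytes.

176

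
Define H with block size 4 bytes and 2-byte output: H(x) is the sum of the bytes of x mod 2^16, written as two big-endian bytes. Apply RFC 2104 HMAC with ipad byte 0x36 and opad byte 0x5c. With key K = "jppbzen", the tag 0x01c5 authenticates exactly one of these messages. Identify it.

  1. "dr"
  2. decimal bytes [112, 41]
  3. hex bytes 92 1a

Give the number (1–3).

Key "jppbzen" = 6a 70 70 62 7a 65 6e is 7 bytes > B = 4, so hash it first: H(key) = 02 f9, then zero-pad to 4 bytes: K' = 02 f9 00 00.
K' ⊕ ipad = 34 cf 36 36; K' ⊕ opad = 5e a5 5c 5c.
m1: inner = H(34 cf 36 36 64 72) = 02 45; tag = H(5e a5 5c 5c 02 45) = 0202
m2: inner = H(34 cf 36 36 70 29) = 02 08; tag = H(5e a5 5c 5c 02 08) = 01c5 ← matches
m3: inner = H(34 cf 36 36 92 1a) = 02 1b; tag = H(5e a5 5c 5c 02 1b) = 01d8

2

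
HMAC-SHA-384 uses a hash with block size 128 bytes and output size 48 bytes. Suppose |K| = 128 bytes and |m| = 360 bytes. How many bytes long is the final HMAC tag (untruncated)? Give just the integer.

The tag is one SHA-384 digest: 48 bytes.

48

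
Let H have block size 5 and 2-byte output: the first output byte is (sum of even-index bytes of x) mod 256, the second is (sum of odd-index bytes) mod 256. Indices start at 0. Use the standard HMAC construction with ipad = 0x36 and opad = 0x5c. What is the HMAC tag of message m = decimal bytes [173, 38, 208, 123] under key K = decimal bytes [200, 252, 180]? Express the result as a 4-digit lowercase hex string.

5553

Key decimal bytes [200, 252, 180] = c8 fc b4 is 3 bytes ≤ B = 5; zero-pad to 5 bytes: K' = c8 fc b4 00 00.
K' ⊕ ipad = fe ca 82 36 36.  K' ⊕ opad = 94 a0 e8 5c 5c.
Inner input = (K'⊕ipad) ∥ m = fe ca 82 36 36 ∥ ad 26 d0 7b.
Inner hash: even-index sum = 599 mod 256 = 87; odd-index sum = 637 mod 256 = 125 → 57 7d.
Outer input = (K'⊕opad) ∥ inner = 94 a0 e8 5c 5c ∥ 57 7d.
Outer hash (tag): even-index sum = 597 mod 256 = 85; odd-index sum = 339 mod 256 = 83 → 55 53.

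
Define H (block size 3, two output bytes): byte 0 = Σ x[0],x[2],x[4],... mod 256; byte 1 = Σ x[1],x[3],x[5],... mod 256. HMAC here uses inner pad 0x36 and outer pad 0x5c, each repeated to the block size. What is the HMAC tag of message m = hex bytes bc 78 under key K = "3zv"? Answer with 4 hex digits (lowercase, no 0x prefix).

a1e3

Key "3zv" = 33 7a 76 is exactly B = 3 bytes: K' = 33 7a 76.
K' ⊕ ipad = 05 4c 40.  K' ⊕ opad = 6f 26 2a.
Inner input = (K'⊕ipad) ∥ m = 05 4c 40 ∥ bc 78.
Inner hash: even-index sum = 189 mod 256 = 189; odd-index sum = 264 mod 256 = 8 → bd 08.
Outer input = (K'⊕opad) ∥ inner = 6f 26 2a ∥ bd 08.
Outer hash (tag): even-index sum = 161 mod 256 = 161; odd-index sum = 227 mod 256 = 227 → a1 e3.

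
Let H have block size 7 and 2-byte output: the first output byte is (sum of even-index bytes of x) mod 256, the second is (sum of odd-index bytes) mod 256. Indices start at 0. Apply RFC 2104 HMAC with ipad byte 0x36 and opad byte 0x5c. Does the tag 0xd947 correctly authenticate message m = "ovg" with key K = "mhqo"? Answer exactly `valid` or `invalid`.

Key "mhqo" = 6d 68 71 6f is 4 bytes ≤ B = 7; zero-pad to 7 bytes: K' = 6d 68 71 6f 00 00 00.
K' ⊕ ipad = 5b 5e 47 59 36 36 36; K' ⊕ opad = 31 34 2d 33 5c 5c 5c.
Inner hash: even-index sum = 388 mod 256 = 132; odd-index sum = 451 mod 256 = 195 → 84 c3.
Outer hash (recomputed tag): even-index sum = 473 mod 256 = 217; odd-index sum = 327 mod 256 = 71 → d9 47.
Recomputed tag = d947; claimed = d947 → match.

valid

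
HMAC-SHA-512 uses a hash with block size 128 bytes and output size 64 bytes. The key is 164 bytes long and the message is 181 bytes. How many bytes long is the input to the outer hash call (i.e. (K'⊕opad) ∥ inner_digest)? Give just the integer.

Key is 164 > 128 bytes, so it is hashed to 64 bytes then zero-padded to 128: |K'| = 128.
Outer input = (K'⊕opad) ∥ H(inner) → 128 + 64 = 192 bytes.

192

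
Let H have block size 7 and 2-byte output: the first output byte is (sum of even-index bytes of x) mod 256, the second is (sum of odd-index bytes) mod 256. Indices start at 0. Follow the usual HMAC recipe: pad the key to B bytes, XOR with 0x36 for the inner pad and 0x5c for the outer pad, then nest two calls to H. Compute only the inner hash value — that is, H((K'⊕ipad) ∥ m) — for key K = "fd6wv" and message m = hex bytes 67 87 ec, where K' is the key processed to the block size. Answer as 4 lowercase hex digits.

4d1c

Key "fd6wv" = 66 64 36 77 76 is 5 bytes ≤ B = 7; zero-pad to 7 bytes: K' = 66 64 36 77 76 00 00.
K' ⊕ ipad = 50 52 00 41 40 36 36.
Inner input = 50 52 00 41 40 36 36 ∥ 67 87 ec.
Inner hash: even-index sum = 333 mod 256 = 77; odd-index sum = 540 mod 256 = 28 → 4d 1c.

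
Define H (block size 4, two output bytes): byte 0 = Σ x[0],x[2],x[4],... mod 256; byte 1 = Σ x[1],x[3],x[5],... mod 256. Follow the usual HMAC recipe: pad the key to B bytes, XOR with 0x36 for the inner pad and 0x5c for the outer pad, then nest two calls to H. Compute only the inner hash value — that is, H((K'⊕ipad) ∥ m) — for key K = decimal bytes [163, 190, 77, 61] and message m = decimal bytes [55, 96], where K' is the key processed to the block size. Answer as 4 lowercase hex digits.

47f3

Key decimal bytes [163, 190, 77, 61] = a3 be 4d 3d is exactly B = 4 bytes: K' = a3 be 4d 3d.
K' ⊕ ipad = 95 88 7b 0b.
Inner input = 95 88 7b 0b ∥ 37 60.
Inner hash: even-index sum = 327 mod 256 = 71; odd-index sum = 243 mod 256 = 243 → 47 f3.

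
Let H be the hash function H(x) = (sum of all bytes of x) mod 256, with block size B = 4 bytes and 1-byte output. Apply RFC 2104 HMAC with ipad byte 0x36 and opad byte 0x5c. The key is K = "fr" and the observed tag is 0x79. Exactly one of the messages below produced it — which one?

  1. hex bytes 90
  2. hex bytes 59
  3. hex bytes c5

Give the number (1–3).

2

Key "fr" = 66 72 is 2 bytes ≤ B = 4; zero-pad to 4 bytes: K' = 66 72 00 00.
K' ⊕ ipad = 50 44 36 36; K' ⊕ opad = 3a 2e 5c 5c.
m1: inner = H(50 44 36 36 90) = 90; tag = H(3a 2e 5c 5c 90) = b0
m2: inner = H(50 44 36 36 59) = 59; tag = H(3a 2e 5c 5c 59) = 79 ← matches
m3: inner = H(50 44 36 36 c5) = c5; tag = H(3a 2e 5c 5c c5) = e5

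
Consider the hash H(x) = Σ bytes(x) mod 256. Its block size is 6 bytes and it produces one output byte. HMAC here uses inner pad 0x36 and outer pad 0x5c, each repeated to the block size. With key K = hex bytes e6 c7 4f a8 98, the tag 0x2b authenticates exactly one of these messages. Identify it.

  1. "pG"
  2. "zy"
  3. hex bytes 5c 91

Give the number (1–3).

2

Key hex bytes e6 c7 4f a8 98 is 5 bytes ≤ B = 6; zero-pad to 6 bytes: K' = e6 c7 4f a8 98 00.
K' ⊕ ipad = d0 f1 79 9e ae 36; K' ⊕ opad = ba 9b 13 f4 c4 5c.
m1: inner = H(d0 f1 79 9e ae 36 70 47) = 73; tag = H(ba 9b 13 f4 c4 5c 73) = ef
m2: inner = H(d0 f1 79 9e ae 36 7a 79) = af; tag = H(ba 9b 13 f4 c4 5c af) = 2b ← matches
m3: inner = H(d0 f1 79 9e ae 36 5c 91) = a9; tag = H(ba 9b 13 f4 c4 5c a9) = 25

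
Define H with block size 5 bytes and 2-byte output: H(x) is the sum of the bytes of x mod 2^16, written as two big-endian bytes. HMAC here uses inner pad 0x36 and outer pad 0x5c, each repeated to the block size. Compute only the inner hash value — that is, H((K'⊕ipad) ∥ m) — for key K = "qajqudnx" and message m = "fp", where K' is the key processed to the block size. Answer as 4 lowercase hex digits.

0207

Key "qajqudnx" = 71 61 6a 71 75 64 6e 78 is 8 bytes > B = 5, so hash it first: H(key) = 03 6c, then zero-pad to 5 bytes: K' = 03 6c 00 00 00.
K' ⊕ ipad = 35 5a 36 36 36.
Inner input = 35 5a 36 36 36 ∥ 66 70.
Inner hash: sum = 53+90+54+54+54+102+112 = 519 → 02 07.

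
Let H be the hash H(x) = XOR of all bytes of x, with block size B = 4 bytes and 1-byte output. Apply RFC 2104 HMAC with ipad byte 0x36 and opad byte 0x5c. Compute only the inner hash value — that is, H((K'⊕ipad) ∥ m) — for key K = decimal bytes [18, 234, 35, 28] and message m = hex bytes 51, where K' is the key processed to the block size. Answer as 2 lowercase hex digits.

Key decimal bytes [18, 234, 35, 28] = 12 ea 23 1c is exactly B = 4 bytes: K' = 12 ea 23 1c.
K' ⊕ ipad = 24 dc 15 2a.
Inner input = 24 dc 15 2a ∥ 51.
Inner hash: XOR 24⊕dc⊕15⊕2a⊕51 = 96.

96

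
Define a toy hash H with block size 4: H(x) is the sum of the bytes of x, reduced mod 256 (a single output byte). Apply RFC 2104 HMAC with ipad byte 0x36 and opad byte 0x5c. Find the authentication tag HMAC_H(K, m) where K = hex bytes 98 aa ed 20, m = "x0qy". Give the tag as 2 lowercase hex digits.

Key hex bytes 98 aa ed 20 is exactly B = 4 bytes: K' = 98 aa ed 20.
K' ⊕ ipad = ae 9c db 16.  K' ⊕ opad = c4 f6 b1 7c.
Inner input = (K'⊕ipad) ∥ m = ae 9c db 16 ∥ 78 30 71 79.
Inner hash: sum = 174+156+219+22+120+48+113+121 = 973; mod 256 = 205 → cd.
Outer input = (K'⊕opad) ∥ inner = c4 f6 b1 7c ∥ cd.
Outer hash (tag): sum = 196+246+177+124+205 = 948; mod 256 = 180 → b4.

b4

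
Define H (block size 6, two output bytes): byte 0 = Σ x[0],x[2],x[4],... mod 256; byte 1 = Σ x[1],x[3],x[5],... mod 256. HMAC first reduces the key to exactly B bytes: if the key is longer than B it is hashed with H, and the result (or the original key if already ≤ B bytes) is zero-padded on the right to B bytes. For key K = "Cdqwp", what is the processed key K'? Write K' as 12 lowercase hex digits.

436471777000

Key "Cdqwp" = 43 64 71 77 70 is 5 bytes ≤ B = 6; zero-pad to 6 bytes: K' = 43 64 71 77 70 00.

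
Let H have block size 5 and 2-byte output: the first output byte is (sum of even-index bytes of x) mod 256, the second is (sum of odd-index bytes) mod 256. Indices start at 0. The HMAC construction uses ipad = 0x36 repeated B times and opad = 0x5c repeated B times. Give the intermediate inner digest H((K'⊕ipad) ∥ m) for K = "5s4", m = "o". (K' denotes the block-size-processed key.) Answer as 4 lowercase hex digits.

Key "5s4" = 35 73 34 is 3 bytes ≤ B = 5; zero-pad to 5 bytes: K' = 35 73 34 00 00.
K' ⊕ ipad = 03 45 02 36 36.
Inner input = 03 45 02 36 36 ∥ 6f.
Inner hash: even-index sum = 59 mod 256 = 59; odd-index sum = 234 mod 256 = 234 → 3b ea.

3bea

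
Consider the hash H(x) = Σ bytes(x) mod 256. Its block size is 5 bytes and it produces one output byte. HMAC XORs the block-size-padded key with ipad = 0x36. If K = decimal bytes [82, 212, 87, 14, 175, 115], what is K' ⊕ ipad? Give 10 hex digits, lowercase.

9b36363636

Key decimal bytes [82, 212, 87, 14, 175, 115] = 52 d4 57 0e af 73 is 6 bytes > B = 5, so hash it first: H(key) = ad, then zero-pad to 5 bytes: K' = ad 00 00 00 00.
XOR each byte with 0x36: ad⊕36=9b, 00⊕36=36, 00⊕36=36, 00⊕36=36, 00⊕36=36.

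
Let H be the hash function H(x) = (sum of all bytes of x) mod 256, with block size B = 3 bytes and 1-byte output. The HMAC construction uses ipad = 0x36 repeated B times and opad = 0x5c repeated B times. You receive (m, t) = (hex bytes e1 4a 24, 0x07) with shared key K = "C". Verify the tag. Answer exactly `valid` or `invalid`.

valid

Key "C" = 43 is 1 byte ≤ B = 3; zero-pad to 3 bytes: K' = 43 00 00.
K' ⊕ ipad = 75 36 36; K' ⊕ opad = 1f 5c 5c.
Inner hash: sum = 117+54+54+225+74+36 = 560; mod 256 = 48 → 30.
Outer hash (recomputed tag): sum = 31+92+92+48 = 263; mod 256 = 7 → 07.
Recomputed tag = 07; claimed = 07 → match.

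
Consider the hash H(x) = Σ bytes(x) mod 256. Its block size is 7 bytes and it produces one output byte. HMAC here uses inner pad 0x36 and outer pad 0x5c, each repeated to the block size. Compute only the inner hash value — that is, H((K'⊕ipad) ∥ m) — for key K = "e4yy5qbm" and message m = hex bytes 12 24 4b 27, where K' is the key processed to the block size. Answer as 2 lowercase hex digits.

22

Key "e4yy5qbm" = 65 34 79 79 35 71 62 6d is 8 bytes > B = 7, so hash it first: H(key) = 00, then zero-pad to 7 bytes: K' = 00 00 00 00 00 00 00.
K' ⊕ ipad = 36 36 36 36 36 36 36.
Inner input = 36 36 36 36 36 36 36 ∥ 12 24 4b 27.
Inner hash: sum = 54+54+54+54+54+54+54+18+36+75+39 = 546; mod 256 = 34 → 22.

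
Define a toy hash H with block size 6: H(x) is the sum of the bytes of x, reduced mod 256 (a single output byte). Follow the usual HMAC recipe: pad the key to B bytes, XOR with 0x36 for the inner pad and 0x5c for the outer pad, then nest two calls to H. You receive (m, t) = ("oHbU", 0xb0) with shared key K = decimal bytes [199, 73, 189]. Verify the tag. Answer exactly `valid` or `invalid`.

valid

Key decimal bytes [199, 73, 189] = c7 49 bd is 3 bytes ≤ B = 6; zero-pad to 6 bytes: K' = c7 49 bd 00 00 00.
K' ⊕ ipad = f1 7f 8b 36 36 36; K' ⊕ opad = 9b 15 e1 5c 5c 5c.
Inner hash: sum = 241+127+139+54+54+54+111+72+98+85 = 1035; mod 256 = 11 → 0b.
Outer hash (recomputed tag): sum = 155+21+225+92+92+92+11 = 688; mod 256 = 176 → b0.
Recomputed tag = b0; claimed = b0 → match.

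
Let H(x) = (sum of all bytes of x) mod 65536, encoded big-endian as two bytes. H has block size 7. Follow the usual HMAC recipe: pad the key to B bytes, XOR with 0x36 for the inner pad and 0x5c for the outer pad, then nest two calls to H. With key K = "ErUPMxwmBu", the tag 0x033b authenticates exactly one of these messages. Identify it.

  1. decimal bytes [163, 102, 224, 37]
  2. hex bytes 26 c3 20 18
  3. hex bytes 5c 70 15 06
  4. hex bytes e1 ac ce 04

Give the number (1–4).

4

Key "ErUPMxwmBu" = 45 72 55 50 4d 78 77 6d 42 75 is 10 bytes > B = 7, so hash it first: H(key) = 03 bc, then zero-pad to 7 bytes: K' = 03 bc 00 00 00 00 00.
K' ⊕ ipad = 35 8a 36 36 36 36 36; K' ⊕ opad = 5f e0 5c 5c 5c 5c 5c.
m1: inner = H(35 8a 36 36 36 36 36 a3 66 e0 25) = 03 db; tag = H(5f e0 5c 5c 5c 5c 5c 03 db) = 03e9
m2: inner = H(35 8a 36 36 36 36 36 26 c3 20 18) = 02 ee; tag = H(5f e0 5c 5c 5c 5c 5c 02 ee) = 03fb
m3: inner = H(35 8a 36 36 36 36 36 5c 70 15 06) = 02 b4; tag = H(5f e0 5c 5c 5c 5c 5c 02 b4) = 03c1
m4: inner = H(35 8a 36 36 36 36 36 e1 ac ce 04) = 04 2c; tag = H(5f e0 5c 5c 5c 5c 5c 04 2c) = 033b ← matches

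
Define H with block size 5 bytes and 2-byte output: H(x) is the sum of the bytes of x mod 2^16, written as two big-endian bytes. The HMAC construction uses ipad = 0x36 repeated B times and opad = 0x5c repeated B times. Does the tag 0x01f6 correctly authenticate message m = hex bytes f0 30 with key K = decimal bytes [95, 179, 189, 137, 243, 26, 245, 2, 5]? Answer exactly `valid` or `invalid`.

valid

Key decimal bytes [95, 179, 189, 137, 243, 26, 245, 2, 5] = 5f b3 bd 89 f3 1a f5 02 05 is 9 bytes > B = 5, so hash it first: H(key) = 04 61, then zero-pad to 5 bytes: K' = 04 61 00 00 00.
K' ⊕ ipad = 32 57 36 36 36; K' ⊕ opad = 58 3d 5c 5c 5c.
Inner hash: sum = 50+87+54+54+54+240+48 = 587 → 02 4b.
Outer hash (recomputed tag): sum = 88+61+92+92+92+2+75 = 502 → 01 f6.
Recomputed tag = 01f6; claimed = 01f6 → match.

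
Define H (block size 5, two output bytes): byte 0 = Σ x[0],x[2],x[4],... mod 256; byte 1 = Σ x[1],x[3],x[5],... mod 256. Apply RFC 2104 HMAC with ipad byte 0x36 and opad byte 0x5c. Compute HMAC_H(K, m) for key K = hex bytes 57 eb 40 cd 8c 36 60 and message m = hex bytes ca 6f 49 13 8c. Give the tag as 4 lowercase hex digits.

Key hex bytes 57 eb 40 cd 8c 36 60 is 7 bytes > B = 5, so hash it first: H(key) = 83 ee, then zero-pad to 5 bytes: K' = 83 ee 00 00 00.
K' ⊕ ipad = b5 d8 36 36 36.  K' ⊕ opad = df b2 5c 5c 5c.
Inner input = (K'⊕ipad) ∥ m = b5 d8 36 36 36 ∥ ca 6f 49 13 8c.
Inner hash: even-index sum = 419 mod 256 = 163; odd-index sum = 685 mod 256 = 173 → a3 ad.
Outer input = (K'⊕opad) ∥ inner = df b2 5c 5c 5c ∥ a3 ad.
Outer hash (tag): even-index sum = 580 mod 256 = 68; odd-index sum = 433 mod 256 = 177 → 44 b1.

44b1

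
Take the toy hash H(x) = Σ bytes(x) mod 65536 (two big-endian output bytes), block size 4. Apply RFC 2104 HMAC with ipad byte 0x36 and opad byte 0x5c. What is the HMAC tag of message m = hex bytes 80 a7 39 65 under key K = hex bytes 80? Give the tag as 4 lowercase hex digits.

0210

Key hex bytes 80 is 1 byte ≤ B = 4; zero-pad to 4 bytes: K' = 80 00 00 00.
K' ⊕ ipad = b6 36 36 36.  K' ⊕ opad = dc 5c 5c 5c.
Inner input = (K'⊕ipad) ∥ m = b6 36 36 36 ∥ 80 a7 39 65.
Inner hash: sum = 182+54+54+54+128+167+57+101 = 797 → 03 1d.
Outer input = (K'⊕opad) ∥ inner = dc 5c 5c 5c ∥ 03 1d.
Outer hash (tag): sum = 220+92+92+92+3+29 = 528 → 02 10.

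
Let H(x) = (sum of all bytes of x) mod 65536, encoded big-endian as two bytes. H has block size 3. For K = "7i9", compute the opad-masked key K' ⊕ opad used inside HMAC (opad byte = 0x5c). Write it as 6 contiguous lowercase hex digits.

Key "7i9" = 37 69 39 is exactly B = 3 bytes: K' = 37 69 39.
XOR each byte with 0x5c: 37⊕5c=6b, 69⊕5c=35, 39⊕5c=65.

6b3565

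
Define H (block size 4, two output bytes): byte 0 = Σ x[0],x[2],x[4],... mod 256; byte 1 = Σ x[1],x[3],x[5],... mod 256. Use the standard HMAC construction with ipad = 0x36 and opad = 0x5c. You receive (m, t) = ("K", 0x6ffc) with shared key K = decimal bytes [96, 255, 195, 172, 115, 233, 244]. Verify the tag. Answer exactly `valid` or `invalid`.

valid

Key decimal bytes [96, 255, 195, 172, 115, 233, 244] = 60 ff c3 ac 73 e9 f4 is 7 bytes > B = 4, so hash it first: H(key) = 8a 94, then zero-pad to 4 bytes: K' = 8a 94 00 00.
K' ⊕ ipad = bc a2 36 36; K' ⊕ opad = d6 c8 5c 5c.
Inner hash: even-index sum = 317 mod 256 = 61; odd-index sum = 216 mod 256 = 216 → 3d d8.
Outer hash (recomputed tag): even-index sum = 367 mod 256 = 111; odd-index sum = 508 mod 256 = 252 → 6f fc.
Recomputed tag = 6ffc; claimed = 6ffc → match.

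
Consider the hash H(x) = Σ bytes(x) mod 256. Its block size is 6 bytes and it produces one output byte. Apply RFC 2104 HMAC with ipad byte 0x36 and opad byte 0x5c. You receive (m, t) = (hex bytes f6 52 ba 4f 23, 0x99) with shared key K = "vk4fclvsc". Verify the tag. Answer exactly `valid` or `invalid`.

invalid

Key "vk4fclvsc" = 76 6b 34 66 63 6c 76 73 63 is 9 bytes > B = 6, so hash it first: H(key) = 96, then zero-pad to 6 bytes: K' = 96 00 00 00 00 00.
K' ⊕ ipad = a0 36 36 36 36 36; K' ⊕ opad = ca 5c 5c 5c 5c 5c.
Inner hash: sum = 160+54+54+54+54+54+246+82+186+79+35 = 1058; mod 256 = 34 → 22.
Outer hash (recomputed tag): sum = 202+92+92+92+92+92+34 = 696; mod 256 = 184 → b8.
Recomputed tag = b8; claimed = 99 → mismatch.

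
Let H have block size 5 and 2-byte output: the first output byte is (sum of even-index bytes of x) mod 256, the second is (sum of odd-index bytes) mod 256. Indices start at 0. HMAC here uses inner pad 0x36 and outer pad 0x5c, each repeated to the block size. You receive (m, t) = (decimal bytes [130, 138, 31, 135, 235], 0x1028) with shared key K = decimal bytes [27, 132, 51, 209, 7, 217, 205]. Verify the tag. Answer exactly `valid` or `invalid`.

invalid

Key decimal bytes [27, 132, 51, 209, 7, 217, 205] = 1b 84 33 d1 07 d9 cd is 7 bytes > B = 5, so hash it first: H(key) = 22 2e, then zero-pad to 5 bytes: K' = 22 2e 00 00 00.
K' ⊕ ipad = 14 18 36 36 36; K' ⊕ opad = 7e 72 5c 5c 5c.
Inner hash: even-index sum = 401 mod 256 = 145; odd-index sum = 474 mod 256 = 218 → 91 da.
Outer hash (recomputed tag): even-index sum = 528 mod 256 = 16; odd-index sum = 351 mod 256 = 95 → 10 5f.
Recomputed tag = 105f; claimed = 1028 → mismatch.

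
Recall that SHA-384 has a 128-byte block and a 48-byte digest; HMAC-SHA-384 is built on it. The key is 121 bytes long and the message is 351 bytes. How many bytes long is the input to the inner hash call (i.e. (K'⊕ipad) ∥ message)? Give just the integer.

479

Key is 121 ≤ 128 bytes, zero-padded: |K'| = 128.
Inner input = (K'⊕ipad) ∥ m → 128 + 351 = 479 bytes.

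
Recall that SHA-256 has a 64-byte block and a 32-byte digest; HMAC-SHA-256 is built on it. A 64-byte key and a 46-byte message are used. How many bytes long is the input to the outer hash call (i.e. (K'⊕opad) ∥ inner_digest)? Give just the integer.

Key is 64 ≤ 64 bytes, zero-padded: |K'| = 64.
Outer input = (K'⊕opad) ∥ H(inner) → 64 + 32 = 96 bytes.

96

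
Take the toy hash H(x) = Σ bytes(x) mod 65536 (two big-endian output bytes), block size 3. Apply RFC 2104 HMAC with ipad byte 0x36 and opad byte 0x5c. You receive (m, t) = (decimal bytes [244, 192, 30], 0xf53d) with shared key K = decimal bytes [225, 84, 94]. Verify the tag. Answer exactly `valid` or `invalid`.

Key decimal bytes [225, 84, 94] = e1 54 5e is exactly B = 3 bytes: K' = e1 54 5e.
K' ⊕ ipad = d7 62 68; K' ⊕ opad = bd 08 02.
Inner hash: sum = 215+98+104+244+192+30 = 883 → 03 73.
Outer hash (recomputed tag): sum = 189+8+2+3+115 = 317 → 01 3d.
Recomputed tag = 013d; claimed = f53d → mismatch.

invalid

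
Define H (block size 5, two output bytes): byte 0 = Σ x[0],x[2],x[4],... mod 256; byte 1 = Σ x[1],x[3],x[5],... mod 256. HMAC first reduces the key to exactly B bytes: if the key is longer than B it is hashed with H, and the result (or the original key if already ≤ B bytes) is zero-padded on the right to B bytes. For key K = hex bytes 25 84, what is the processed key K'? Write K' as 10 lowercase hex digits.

2584000000

Key hex bytes 25 84 is 2 bytes ≤ B = 5; zero-pad to 5 bytes: K' = 25 84 00 00 00.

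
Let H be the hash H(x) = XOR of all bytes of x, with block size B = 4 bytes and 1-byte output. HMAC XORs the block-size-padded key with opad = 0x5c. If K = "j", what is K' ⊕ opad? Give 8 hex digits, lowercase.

365c5c5c

Key "j" = 6a is 1 byte ≤ B = 4; zero-pad to 4 bytes: K' = 6a 00 00 00.
XOR each byte with 0x5c: 6a⊕5c=36, 00⊕5c=5c, 00⊕5c=5c, 00⊕5c=5c.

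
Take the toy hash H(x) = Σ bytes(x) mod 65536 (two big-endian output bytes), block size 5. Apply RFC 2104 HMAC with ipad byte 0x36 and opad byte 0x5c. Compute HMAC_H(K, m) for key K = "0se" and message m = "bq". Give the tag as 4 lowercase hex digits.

026a

Key "0se" = 30 73 65 is 3 bytes ≤ B = 5; zero-pad to 5 bytes: K' = 30 73 65 00 00.
K' ⊕ ipad = 06 45 53 36 36.  K' ⊕ opad = 6c 2f 39 5c 5c.
Inner input = (K'⊕ipad) ∥ m = 06 45 53 36 36 ∥ 62 71.
Inner hash: sum = 6+69+83+54+54+98+113 = 477 → 01 dd.
Outer input = (K'⊕opad) ∥ inner = 6c 2f 39 5c 5c ∥ 01 dd.
Outer hash (tag): sum = 108+47+57+92+92+1+221 = 618 → 02 6a.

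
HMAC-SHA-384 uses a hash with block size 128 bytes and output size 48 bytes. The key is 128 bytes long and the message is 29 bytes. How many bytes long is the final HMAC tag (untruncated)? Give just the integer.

48

The tag is one SHA-384 digest: 48 bytes.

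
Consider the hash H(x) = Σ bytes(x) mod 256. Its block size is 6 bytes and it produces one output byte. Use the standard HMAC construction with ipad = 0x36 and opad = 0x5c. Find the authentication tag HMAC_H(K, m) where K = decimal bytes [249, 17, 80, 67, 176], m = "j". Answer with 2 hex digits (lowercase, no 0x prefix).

5c

Key decimal bytes [249, 17, 80, 67, 176] = f9 11 50 43 b0 is 5 bytes ≤ B = 6; zero-pad to 6 bytes: K' = f9 11 50 43 b0 00.
K' ⊕ ipad = cf 27 66 75 86 36.  K' ⊕ opad = a5 4d 0c 1f ec 5c.
Inner input = (K'⊕ipad) ∥ m = cf 27 66 75 86 36 ∥ 6a.
Inner hash: sum = 207+39+102+117+134+54+106 = 759; mod 256 = 247 → f7.
Outer input = (K'⊕opad) ∥ inner = a5 4d 0c 1f ec 5c ∥ f7.
Outer hash (tag): sum = 165+77+12+31+236+92+247 = 860; mod 256 = 92 → 5c.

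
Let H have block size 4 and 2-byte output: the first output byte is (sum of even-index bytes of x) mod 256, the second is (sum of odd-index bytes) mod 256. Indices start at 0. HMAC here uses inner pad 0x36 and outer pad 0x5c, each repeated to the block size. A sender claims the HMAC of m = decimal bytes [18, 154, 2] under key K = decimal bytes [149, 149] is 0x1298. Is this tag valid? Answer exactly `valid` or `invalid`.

Key decimal bytes [149, 149] = 95 95 is 2 bytes ≤ B = 4; zero-pad to 4 bytes: K' = 95 95 00 00.
K' ⊕ ipad = a3 a3 36 36; K' ⊕ opad = c9 c9 5c 5c.
Inner hash: even-index sum = 237 mod 256 = 237; odd-index sum = 371 mod 256 = 115 → ed 73.
Outer hash (recomputed tag): even-index sum = 530 mod 256 = 18; odd-index sum = 408 mod 256 = 152 → 12 98.
Recomputed tag = 1298; claimed = 1298 → match.

valid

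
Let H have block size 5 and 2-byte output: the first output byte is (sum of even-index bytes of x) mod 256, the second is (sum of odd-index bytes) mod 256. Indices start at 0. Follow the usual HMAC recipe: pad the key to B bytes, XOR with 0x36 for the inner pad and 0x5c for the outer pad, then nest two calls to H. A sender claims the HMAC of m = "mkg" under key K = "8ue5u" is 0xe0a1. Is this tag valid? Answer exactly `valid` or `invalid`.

valid

Key "8ue5u" = 38 75 65 35 75 is exactly B = 5 bytes: K' = 38 75 65 35 75.
K' ⊕ ipad = 0e 43 53 03 43; K' ⊕ opad = 64 29 39 69 29.
Inner hash: even-index sum = 271 mod 256 = 15; odd-index sum = 282 mod 256 = 26 → 0f 1a.
Outer hash (recomputed tag): even-index sum = 224 mod 256 = 224; odd-index sum = 161 mod 256 = 161 → e0 a1.
Recomputed tag = e0a1; claimed = e0a1 → match.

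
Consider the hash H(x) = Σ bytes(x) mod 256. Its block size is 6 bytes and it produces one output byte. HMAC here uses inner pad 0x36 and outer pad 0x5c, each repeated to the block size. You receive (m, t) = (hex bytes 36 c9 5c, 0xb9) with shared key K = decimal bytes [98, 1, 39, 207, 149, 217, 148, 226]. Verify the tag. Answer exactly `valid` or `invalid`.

invalid

Key decimal bytes [98, 1, 39, 207, 149, 217, 148, 226] = 62 01 27 cf 95 d9 94 e2 is 8 bytes > B = 6, so hash it first: H(key) = 3d, then zero-pad to 6 bytes: K' = 3d 00 00 00 00 00.
K' ⊕ ipad = 0b 36 36 36 36 36; K' ⊕ opad = 61 5c 5c 5c 5c 5c.
Inner hash: sum = 11+54+54+54+54+54+54+201+92 = 628; mod 256 = 116 → 74.
Outer hash (recomputed tag): sum = 97+92+92+92+92+92+116 = 673; mod 256 = 161 → a1.
Recomputed tag = a1; claimed = b9 → mismatch.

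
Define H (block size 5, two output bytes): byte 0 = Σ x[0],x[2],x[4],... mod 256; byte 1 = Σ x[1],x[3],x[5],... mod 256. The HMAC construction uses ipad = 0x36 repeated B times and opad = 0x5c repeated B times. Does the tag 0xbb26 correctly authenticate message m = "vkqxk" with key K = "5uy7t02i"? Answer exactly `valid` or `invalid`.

Key "5uy7t02i" = 35 75 79 37 74 30 32 69 is 8 bytes > B = 5, so hash it first: H(key) = 54 45, then zero-pad to 5 bytes: K' = 54 45 00 00 00.
K' ⊕ ipad = 62 73 36 36 36; K' ⊕ opad = 08 19 5c 5c 5c.
Inner hash: even-index sum = 433 mod 256 = 177; odd-index sum = 507 mod 256 = 251 → b1 fb.
Outer hash (recomputed tag): even-index sum = 443 mod 256 = 187; odd-index sum = 294 mod 256 = 38 → bb 26.
Recomputed tag = bb26; claimed = bb26 → match.

valid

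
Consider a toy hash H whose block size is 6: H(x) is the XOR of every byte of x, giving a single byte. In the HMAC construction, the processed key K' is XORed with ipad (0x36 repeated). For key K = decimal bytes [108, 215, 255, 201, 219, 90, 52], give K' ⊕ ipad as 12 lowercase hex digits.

Key decimal bytes [108, 215, 255, 201, 219, 90, 52] = 6c d7 ff c9 db 5a 34 is 7 bytes > B = 6, so hash it first: H(key) = 38, then zero-pad to 6 bytes: K' = 38 00 00 00 00 00.
XOR each byte with 0x36: 38⊕36=0e, 00⊕36=36, 00⊕36=36, 00⊕36=36, 00⊕36=36, 00⊕36=36.

0e3636363636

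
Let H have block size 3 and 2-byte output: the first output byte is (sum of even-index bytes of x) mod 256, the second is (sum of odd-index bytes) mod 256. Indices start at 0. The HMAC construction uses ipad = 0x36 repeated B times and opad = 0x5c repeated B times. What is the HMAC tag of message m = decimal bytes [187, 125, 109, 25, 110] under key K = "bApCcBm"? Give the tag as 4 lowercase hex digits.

Key "bApCcBm" = 62 41 70 43 63 42 6d is 7 bytes > B = 3, so hash it first: H(key) = a2 c6, then zero-pad to 3 bytes: K' = a2 c6 00.
K' ⊕ ipad = 94 f0 36.  K' ⊕ opad = fe 9a 5c.
Inner input = (K'⊕ipad) ∥ m = 94 f0 36 ∥ bb 7d 6d 19 6e.
Inner hash: even-index sum = 352 mod 256 = 96; odd-index sum = 646 mod 256 = 134 → 60 86.
Outer input = (K'⊕opad) ∥ inner = fe 9a 5c ∥ 60 86.
Outer hash (tag): even-index sum = 480 mod 256 = 224; odd-index sum = 250 mod 256 = 250 → e0 fa.

e0fa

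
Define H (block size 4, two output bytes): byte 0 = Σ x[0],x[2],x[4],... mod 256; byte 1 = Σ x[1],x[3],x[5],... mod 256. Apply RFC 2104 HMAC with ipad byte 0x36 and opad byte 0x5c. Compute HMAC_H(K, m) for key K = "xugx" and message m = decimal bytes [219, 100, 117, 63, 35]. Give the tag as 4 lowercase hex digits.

7181

Key "xugx" = 78 75 67 78 is exactly B = 4 bytes: K' = 78 75 67 78.
K' ⊕ ipad = 4e 43 51 4e.  K' ⊕ opad = 24 29 3b 24.
Inner input = (K'⊕ipad) ∥ m = 4e 43 51 4e ∥ db 64 75 3f 23.
Inner hash: even-index sum = 530 mod 256 = 18; odd-index sum = 308 mod 256 = 52 → 12 34.
Outer input = (K'⊕opad) ∥ inner = 24 29 3b 24 ∥ 12 34.
Outer hash (tag): even-index sum = 113 mod 256 = 113; odd-index sum = 129 mod 256 = 129 → 71 81.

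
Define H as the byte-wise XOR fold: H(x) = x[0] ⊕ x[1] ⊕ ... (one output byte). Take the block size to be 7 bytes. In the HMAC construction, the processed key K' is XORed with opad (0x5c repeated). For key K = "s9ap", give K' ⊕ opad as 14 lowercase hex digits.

Key "s9ap" = 73 39 61 70 is 4 bytes ≤ B = 7; zero-pad to 7 bytes: K' = 73 39 61 70 00 00 00.
XOR each byte with 0x5c: 73⊕5c=2f, 39⊕5c=65, 61⊕5c=3d, 70⊕5c=2c, 00⊕5c=5c, 00⊕5c=5c, 00⊕5c=5c.

2f653d2c5c5c5c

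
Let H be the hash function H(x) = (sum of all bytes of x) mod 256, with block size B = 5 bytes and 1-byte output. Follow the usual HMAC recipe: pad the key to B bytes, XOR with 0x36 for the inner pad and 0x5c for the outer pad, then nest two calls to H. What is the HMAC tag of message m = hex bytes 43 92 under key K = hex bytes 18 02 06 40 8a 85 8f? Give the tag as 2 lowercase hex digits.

Key hex bytes 18 02 06 40 8a 85 8f is 7 bytes > B = 5, so hash it first: H(key) = fe, then zero-pad to 5 bytes: K' = fe 00 00 00 00.
K' ⊕ ipad = c8 36 36 36 36.  K' ⊕ opad = a2 5c 5c 5c 5c.
Inner input = (K'⊕ipad) ∥ m = c8 36 36 36 36 ∥ 43 92.
Inner hash: sum = 200+54+54+54+54+67+146 = 629; mod 256 = 117 → 75.
Outer input = (K'⊕opad) ∥ inner = a2 5c 5c 5c 5c ∥ 75.
Outer hash (tag): sum = 162+92+92+92+92+117 = 647; mod 256 = 135 → 87.

87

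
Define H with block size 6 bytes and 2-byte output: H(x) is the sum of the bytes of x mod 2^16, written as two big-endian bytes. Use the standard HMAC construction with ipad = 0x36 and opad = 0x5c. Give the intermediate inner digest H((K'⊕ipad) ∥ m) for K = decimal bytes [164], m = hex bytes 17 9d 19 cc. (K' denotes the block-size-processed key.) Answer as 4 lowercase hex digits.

Key decimal bytes [164] = a4 is 1 byte ≤ B = 6; zero-pad to 6 bytes: K' = a4 00 00 00 00 00.
K' ⊕ ipad = 92 36 36 36 36 36.
Inner input = 92 36 36 36 36 36 ∥ 17 9d 19 cc.
Inner hash: sum = 146+54+54+54+54+54+23+157+25+204 = 825 → 03 39.

0339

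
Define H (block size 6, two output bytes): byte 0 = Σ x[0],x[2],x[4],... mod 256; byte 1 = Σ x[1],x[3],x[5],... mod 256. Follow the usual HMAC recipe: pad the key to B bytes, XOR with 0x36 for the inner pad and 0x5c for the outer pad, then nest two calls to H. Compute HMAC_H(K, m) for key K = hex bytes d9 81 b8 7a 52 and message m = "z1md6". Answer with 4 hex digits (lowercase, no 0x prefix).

Key hex bytes d9 81 b8 7a 52 is 5 bytes ≤ B = 6; zero-pad to 6 bytes: K' = d9 81 b8 7a 52 00.
K' ⊕ ipad = ef b7 8e 4c 64 36.  K' ⊕ opad = 85 dd e4 26 0e 5c.
Inner input = (K'⊕ipad) ∥ m = ef b7 8e 4c 64 36 ∥ 7a 31 6d 64 36.
Inner hash: even-index sum = 766 mod 256 = 254; odd-index sum = 462 mod 256 = 206 → fe ce.
Outer input = (K'⊕opad) ∥ inner = 85 dd e4 26 0e 5c ∥ fe ce.
Outer hash (tag): even-index sum = 629 mod 256 = 117; odd-index sum = 557 mod 256 = 45 → 75 2d.

752d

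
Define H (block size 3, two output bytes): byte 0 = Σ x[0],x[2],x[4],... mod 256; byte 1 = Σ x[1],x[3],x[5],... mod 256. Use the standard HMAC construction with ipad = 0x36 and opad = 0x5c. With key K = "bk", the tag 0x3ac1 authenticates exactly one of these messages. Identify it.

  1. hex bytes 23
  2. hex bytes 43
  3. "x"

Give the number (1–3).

2

Key "bk" = 62 6b is 2 bytes ≤ B = 3; zero-pad to 3 bytes: K' = 62 6b 00.
K' ⊕ ipad = 54 5d 36; K' ⊕ opad = 3e 37 5c.
m1: inner = H(54 5d 36 23) = 8a 80; tag = H(3e 37 5c 8a 80) = 1ac1
m2: inner = H(54 5d 36 43) = 8a a0; tag = H(3e 37 5c 8a a0) = 3ac1 ← matches
m3: inner = H(54 5d 36 78) = 8a d5; tag = H(3e 37 5c 8a d5) = 6fc1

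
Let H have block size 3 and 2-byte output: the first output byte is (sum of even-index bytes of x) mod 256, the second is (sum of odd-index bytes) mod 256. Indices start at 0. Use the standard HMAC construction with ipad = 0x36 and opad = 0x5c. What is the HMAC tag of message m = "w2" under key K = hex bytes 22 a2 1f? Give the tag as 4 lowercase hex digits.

cc6d

Key hex bytes 22 a2 1f is exactly B = 3 bytes: K' = 22 a2 1f.
K' ⊕ ipad = 14 94 29.  K' ⊕ opad = 7e fe 43.
Inner input = (K'⊕ipad) ∥ m = 14 94 29 ∥ 77 32.
Inner hash: even-index sum = 111 mod 256 = 111; odd-index sum = 267 mod 256 = 11 → 6f 0b.
Outer input = (K'⊕opad) ∥ inner = 7e fe 43 ∥ 6f 0b.
Outer hash (tag): even-index sum = 204 mod 256 = 204; odd-index sum = 365 mod 256 = 109 → cc 6d.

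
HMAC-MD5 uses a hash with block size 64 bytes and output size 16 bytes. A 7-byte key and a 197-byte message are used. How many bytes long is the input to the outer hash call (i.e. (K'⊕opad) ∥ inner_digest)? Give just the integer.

80

Key is 7 ≤ 64 bytes, zero-padded: |K'| = 64.
Outer input = (K'⊕opad) ∥ H(inner) → 64 + 16 = 80 bytes.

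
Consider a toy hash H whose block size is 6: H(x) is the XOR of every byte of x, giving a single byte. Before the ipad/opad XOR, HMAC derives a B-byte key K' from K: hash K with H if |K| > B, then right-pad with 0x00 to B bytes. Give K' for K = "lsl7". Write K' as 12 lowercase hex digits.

6c736c370000

Key "lsl7" = 6c 73 6c 37 is 4 bytes ≤ B = 6; zero-pad to 6 bytes: K' = 6c 73 6c 37 00 00.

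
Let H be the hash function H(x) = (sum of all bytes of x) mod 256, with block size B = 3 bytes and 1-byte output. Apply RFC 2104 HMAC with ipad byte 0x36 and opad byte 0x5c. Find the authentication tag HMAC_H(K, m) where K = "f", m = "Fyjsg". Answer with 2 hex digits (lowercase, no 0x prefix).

Key "f" = 66 is 1 byte ≤ B = 3; zero-pad to 3 bytes: K' = 66 00 00.
K' ⊕ ipad = 50 36 36.  K' ⊕ opad = 3a 5c 5c.
Inner input = (K'⊕ipad) ∥ m = 50 36 36 ∥ 46 79 6a 73 67.
Inner hash: sum = 80+54+54+70+121+106+115+103 = 703; mod 256 = 191 → bf.
Outer input = (K'⊕opad) ∥ inner = 3a 5c 5c ∥ bf.
Outer hash (tag): sum = 58+92+92+191 = 433; mod 256 = 177 → b1.

b1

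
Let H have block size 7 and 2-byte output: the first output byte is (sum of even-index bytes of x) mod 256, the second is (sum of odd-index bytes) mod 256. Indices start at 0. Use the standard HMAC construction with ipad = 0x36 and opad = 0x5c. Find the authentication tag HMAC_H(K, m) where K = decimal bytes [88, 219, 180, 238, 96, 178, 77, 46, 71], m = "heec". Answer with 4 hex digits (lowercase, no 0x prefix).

Key decimal bytes [88, 219, 180, 238, 96, 178, 77, 46, 71] = 58 db b4 ee 60 b2 4d 2e 47 is 9 bytes > B = 7, so hash it first: H(key) = 00 a9, then zero-pad to 7 bytes: K' = 00 a9 00 00 00 00 00.
K' ⊕ ipad = 36 9f 36 36 36 36 36.  K' ⊕ opad = 5c f5 5c 5c 5c 5c 5c.
Inner input = (K'⊕ipad) ∥ m = 36 9f 36 36 36 36 36 ∥ 68 65 65 63.
Inner hash: even-index sum = 416 mod 256 = 160; odd-index sum = 472 mod 256 = 216 → a0 d8.
Outer input = (K'⊕opad) ∥ inner = 5c f5 5c 5c 5c 5c 5c ∥ a0 d8.
Outer hash (tag): even-index sum = 584 mod 256 = 72; odd-index sum = 589 mod 256 = 77 → 48 4d.

484d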